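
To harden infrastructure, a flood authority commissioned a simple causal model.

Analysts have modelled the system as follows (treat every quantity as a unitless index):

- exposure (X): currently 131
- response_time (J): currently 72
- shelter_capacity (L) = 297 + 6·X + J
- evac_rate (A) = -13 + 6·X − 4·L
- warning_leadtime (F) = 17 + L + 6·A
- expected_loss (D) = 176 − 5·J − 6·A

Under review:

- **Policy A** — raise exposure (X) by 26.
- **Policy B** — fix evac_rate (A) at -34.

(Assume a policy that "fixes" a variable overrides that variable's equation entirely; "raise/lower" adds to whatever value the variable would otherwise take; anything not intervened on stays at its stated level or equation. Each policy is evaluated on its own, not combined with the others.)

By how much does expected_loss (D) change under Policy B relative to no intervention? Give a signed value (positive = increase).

Baseline:
  X = 131
  J = 72
  L = 297 + 6·131 + 72 = 1155
  A = -13 + 6·131 − 4·1155 = -3847
  D = 176 − 5·72 − 6·(-3847) = 22898
Policy B (A := -34):
  X = 131
  J = 72
  L = 297 + 6·131 + 72 = 1155
  A = -34
  D = 176 − 5·72 − 6·(-34) = 20
Change in D: 20 − 22898 = -22878

-22878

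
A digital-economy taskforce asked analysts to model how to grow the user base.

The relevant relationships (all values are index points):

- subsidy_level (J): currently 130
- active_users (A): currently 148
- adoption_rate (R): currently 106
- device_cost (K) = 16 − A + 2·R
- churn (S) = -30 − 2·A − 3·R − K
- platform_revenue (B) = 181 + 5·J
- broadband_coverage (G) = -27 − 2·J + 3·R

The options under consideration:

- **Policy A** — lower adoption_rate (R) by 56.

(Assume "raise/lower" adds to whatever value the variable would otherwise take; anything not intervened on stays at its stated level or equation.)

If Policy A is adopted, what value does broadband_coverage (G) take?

Policy A (R − 56):
  J = 130
  R = 106 − 56 = 50
  G = -27 − 2·130 + 3·50 = -137

-137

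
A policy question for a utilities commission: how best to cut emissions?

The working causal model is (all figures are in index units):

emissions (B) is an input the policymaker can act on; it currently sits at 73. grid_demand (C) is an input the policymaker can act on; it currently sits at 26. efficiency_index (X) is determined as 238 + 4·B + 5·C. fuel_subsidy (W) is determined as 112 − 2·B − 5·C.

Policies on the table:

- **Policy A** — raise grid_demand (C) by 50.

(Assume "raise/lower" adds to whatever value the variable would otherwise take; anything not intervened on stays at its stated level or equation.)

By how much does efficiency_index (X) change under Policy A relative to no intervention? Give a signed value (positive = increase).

250

Baseline:
  B = 73
  C = 26
  X = 238 + 4·73 + 5·26 = 660
Policy A (C + 50):
  B = 73
  C = 26 + 50 = 76
  X = 238 + 4·73 + 5·76 = 910
Change in X: 910 − 660 = 250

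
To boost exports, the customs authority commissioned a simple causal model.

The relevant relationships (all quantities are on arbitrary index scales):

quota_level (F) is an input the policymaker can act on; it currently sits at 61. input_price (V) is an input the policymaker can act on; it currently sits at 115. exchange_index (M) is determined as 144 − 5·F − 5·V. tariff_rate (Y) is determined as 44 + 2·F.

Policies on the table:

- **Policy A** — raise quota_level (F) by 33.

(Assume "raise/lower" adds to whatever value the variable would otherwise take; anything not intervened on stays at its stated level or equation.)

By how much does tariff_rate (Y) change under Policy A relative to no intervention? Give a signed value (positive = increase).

66

Baseline:
  F = 61
  Y = 44 + 2·61 = 166
Policy A (F + 33):
  F = 61 + 33 = 94
  Y = 44 + 2·94 = 232
Change in Y: 232 − 166 = 66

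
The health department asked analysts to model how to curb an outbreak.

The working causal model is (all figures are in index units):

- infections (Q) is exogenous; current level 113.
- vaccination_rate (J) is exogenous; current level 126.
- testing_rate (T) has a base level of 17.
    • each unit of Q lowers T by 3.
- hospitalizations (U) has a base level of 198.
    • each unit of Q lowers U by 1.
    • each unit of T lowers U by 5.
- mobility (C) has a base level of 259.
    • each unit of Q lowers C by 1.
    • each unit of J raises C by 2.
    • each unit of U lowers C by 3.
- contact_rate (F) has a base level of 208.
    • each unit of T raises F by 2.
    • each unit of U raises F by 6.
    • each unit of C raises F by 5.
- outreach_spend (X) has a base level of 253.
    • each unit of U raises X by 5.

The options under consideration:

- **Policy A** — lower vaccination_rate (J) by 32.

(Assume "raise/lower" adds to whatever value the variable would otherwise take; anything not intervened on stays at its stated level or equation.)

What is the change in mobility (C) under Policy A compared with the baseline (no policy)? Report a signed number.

-64

Baseline:
  Q = 113
  J = 126
  T = 17 − 3·113 = -322
  U = 198 − 113 − 5·(-322) = 1695
  C = 259 − 113 + 2·126 − 3·1695 = -4687
Policy A (J − 32):
  Q = 113
  J = 126 − 32 = 94
  T = 17 − 3·113 = -322
  U = 198 − 113 − 5·(-322) = 1695
  C = 259 − 113 + 2·94 − 3·1695 = -4751
Change in C: -4751 − (-4687) = -64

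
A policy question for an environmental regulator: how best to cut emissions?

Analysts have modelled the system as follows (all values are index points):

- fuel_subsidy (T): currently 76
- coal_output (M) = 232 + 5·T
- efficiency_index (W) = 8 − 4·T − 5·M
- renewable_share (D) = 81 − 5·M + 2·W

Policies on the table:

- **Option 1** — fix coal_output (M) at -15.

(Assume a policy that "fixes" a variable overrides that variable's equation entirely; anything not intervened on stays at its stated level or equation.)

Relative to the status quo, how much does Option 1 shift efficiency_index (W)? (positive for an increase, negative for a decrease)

3135

Baseline:
  T = 76
  M = 232 + 5·76 = 612
  W = 8 − 4·76 − 5·612 = -3356
Option 1 (M := -15):
  T = 76
  M = -15
  W = 8 − 4·76 − 5·(-15) = -221
Change in W: -221 − (-3356) = 3135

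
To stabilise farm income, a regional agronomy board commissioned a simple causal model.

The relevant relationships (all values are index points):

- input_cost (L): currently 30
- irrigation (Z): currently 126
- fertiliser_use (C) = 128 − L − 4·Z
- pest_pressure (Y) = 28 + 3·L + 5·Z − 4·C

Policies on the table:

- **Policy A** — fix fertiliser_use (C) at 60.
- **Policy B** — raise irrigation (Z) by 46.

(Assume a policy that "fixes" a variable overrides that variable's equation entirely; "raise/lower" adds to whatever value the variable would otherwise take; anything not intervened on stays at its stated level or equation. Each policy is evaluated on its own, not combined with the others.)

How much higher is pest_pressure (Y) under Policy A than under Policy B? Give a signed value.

-2830

Policy A (C := 60):
  L = 30
  Z = 126
  C = 60
  Y = 28 + 3·30 + 5·126 − 4·60 = 508
Policy B (Z + 46):
  L = 30
  Z = 126 + 46 = 172
  C = 128 − 30 − 4·172 = -590
  Y = 28 + 3·30 + 5·172 − 4·(-590) = 3338
Y: 508 − 3338 = -2830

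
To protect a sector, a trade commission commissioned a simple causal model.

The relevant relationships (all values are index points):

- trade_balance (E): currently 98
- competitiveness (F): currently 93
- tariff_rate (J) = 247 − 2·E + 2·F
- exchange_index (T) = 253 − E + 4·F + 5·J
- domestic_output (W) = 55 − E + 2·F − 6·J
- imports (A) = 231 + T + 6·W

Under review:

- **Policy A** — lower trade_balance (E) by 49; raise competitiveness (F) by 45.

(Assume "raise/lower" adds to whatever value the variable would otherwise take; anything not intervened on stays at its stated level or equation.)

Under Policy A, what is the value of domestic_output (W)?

-2268

Policy A (E − 49, F + 45):
  E = 98 − 49 = 49
  F = 93 + 45 = 138
  J = 247 − 2·49 + 2·138 = 425
  W = 55 − 49 + 2·138 − 6·425 = -2268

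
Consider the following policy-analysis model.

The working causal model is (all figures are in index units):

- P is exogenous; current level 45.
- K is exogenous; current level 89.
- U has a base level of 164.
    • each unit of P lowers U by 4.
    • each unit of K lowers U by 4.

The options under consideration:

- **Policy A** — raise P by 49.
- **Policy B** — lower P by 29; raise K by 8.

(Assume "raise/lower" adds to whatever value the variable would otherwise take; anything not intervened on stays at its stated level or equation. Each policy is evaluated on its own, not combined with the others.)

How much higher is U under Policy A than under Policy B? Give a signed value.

-280

Policy A (P + 49):
  P = 45 + 49 = 94
  K = 89
  U = 164 − 4·94 − 4·89 = -568
Policy B (P − 29, K + 8):
  P = 45 − 29 = 16
  K = 89 + 8 = 97
  U = 164 − 4·16 − 4·97 = -288
U: -568 − (-288) = -280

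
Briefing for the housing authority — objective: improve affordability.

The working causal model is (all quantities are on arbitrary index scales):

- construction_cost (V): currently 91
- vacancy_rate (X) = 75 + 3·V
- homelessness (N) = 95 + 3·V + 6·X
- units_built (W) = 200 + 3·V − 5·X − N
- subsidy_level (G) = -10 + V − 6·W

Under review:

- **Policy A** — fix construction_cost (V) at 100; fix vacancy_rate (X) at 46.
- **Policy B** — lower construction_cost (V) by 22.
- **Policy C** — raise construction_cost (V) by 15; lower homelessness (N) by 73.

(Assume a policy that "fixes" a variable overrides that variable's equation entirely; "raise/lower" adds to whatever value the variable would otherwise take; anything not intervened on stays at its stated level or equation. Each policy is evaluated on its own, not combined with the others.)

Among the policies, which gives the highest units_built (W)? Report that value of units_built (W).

-401

Policy A (V := 100, X := 46):
  V = 100
  X = 46
  N = 95 + 3·100 + 6·46 = 671
  W = 200 + 3·100 − 5·46 − 671 = -401
Policy B (V − 22):
  V = 91 − 22 = 69
  X = 75 + 3·69 = 282
  N = 95 + 3·69 + 6·282 = 1994
  W = 200 + 3·69 − 5·282 − 1994 = -2997
Policy C (V + 15, N − 73):
  V = 91 + 15 = 106
  X = 75 + 3·106 = 393
  N = 95 + 3·106 + 6·393 (−73 from intervention) = 2698
  W = 200 + 3·106 − 5·393 − 2698 = -4145
Comparing — Policy A: W=-401, Policy B: W=-2997, Policy C: W=-4145. Highest is -401 (Policy A).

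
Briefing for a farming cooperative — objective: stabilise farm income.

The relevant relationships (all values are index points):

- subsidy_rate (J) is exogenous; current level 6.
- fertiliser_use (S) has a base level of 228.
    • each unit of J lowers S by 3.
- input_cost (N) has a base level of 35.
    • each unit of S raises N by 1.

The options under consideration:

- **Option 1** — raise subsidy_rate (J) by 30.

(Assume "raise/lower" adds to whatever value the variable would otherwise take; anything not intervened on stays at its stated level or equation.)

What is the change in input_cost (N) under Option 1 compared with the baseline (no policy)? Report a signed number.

-90

Baseline:
  J = 6
  S = 228 − 3·6 = 210
  N = 35 + 210 = 245
Option 1 (J + 30):
  J = 6 + 30 = 36
  S = 228 − 3·36 = 120
  N = 35 + 120 = 155
Change in N: 155 − 245 = -90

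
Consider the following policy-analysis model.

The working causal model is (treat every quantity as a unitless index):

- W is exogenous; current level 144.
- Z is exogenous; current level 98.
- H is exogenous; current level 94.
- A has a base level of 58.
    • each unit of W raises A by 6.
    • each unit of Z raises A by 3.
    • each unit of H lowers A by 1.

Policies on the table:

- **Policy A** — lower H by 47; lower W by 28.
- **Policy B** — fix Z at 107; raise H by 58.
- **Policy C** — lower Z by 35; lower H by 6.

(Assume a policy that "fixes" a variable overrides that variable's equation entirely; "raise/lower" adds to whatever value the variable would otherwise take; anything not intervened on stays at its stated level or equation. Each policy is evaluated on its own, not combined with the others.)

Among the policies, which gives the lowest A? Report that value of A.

Policy A (H − 47, W − 28):
  W = 144 − 28 = 116
  Z = 98
  H = 94 − 47 = 47
  A = 58 + 6·116 + 3·98 − 47 = 1001
Policy B (Z := 107, H + 58):
  W = 144
  Z = 107
  H = 94 + 58 = 152
  A = 58 + 6·144 + 3·107 − 152 = 1091
Policy C (Z − 35, H − 6):
  W = 144
  Z = 98 − 35 = 63
  H = 94 − 6 = 88
  A = 58 + 6·144 + 3·63 − 88 = 1023
Comparing — Policy A: A=1001, Policy B: A=1091, Policy C: A=1023. Lowest is 1001 (Policy A).

1001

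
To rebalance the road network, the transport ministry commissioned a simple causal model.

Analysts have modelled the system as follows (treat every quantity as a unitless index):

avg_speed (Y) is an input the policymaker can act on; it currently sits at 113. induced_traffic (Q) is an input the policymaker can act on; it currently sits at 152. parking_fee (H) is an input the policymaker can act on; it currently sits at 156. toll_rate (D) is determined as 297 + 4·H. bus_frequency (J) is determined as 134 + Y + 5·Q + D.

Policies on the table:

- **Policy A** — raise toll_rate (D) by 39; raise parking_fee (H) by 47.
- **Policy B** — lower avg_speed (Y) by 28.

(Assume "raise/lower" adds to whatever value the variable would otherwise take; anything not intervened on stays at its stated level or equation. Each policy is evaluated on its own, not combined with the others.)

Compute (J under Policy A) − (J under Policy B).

Policy A (D + 39, H + 47):
  Y = 113
  Q = 152
  H = 156 + 47 = 203
  D = 297 + 4·203 (+39 from intervention) = 1148
  J = 134 + 113 + 5·152 + 1148 = 2155
Policy B (Y − 28):
  Y = 113 − 28 = 85
  Q = 152
  H = 156
  D = 297 + 4·156 = 921
  J = 134 + 85 + 5·152 + 921 = 1900
J: 2155 − 1900 = 255

255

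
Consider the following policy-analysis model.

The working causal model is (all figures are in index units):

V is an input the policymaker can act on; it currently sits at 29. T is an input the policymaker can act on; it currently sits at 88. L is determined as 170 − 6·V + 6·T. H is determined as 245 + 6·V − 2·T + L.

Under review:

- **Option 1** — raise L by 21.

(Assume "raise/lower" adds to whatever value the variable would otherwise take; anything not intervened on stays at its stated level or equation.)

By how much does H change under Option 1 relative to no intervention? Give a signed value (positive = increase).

Baseline:
  V = 29
  T = 88
  L = 170 − 6·29 + 6·88 = 524
  H = 245 + 6·29 − 2·88 + 524 = 767
Option 1 (L + 21):
  V = 29
  T = 88
  L = 170 − 6·29 + 6·88 (+21 from intervention) = 545
  H = 245 + 6·29 − 2·88 + 545 = 788
Change in H: 788 − 767 = 21

21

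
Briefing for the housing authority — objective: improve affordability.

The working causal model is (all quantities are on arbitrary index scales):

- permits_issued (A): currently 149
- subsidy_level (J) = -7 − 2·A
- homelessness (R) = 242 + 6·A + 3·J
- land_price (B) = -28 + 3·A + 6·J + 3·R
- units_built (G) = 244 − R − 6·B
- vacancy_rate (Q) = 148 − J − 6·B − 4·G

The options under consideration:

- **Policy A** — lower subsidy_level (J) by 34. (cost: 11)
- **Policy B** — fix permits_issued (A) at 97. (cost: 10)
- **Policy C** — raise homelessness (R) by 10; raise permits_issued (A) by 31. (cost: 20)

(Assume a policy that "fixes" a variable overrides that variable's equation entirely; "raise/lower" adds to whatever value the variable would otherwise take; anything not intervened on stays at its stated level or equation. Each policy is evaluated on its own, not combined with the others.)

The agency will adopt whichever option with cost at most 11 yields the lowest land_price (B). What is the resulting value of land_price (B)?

Policy A (J − 34):
  A = 149
  J = -7 − 2·149 (−34 from intervention) = -339
  R = 242 + 6·149 + 3·(-339) = 119
  B = -28 + 3·149 + 6·(-339) + 3·119 = -1258
Policy B (A := 97):
  A = 97
  J = -7 − 2·97 = -201
  R = 242 + 6·97 + 3·(-201) = 221
  B = -28 + 3·97 + 6·(-201) + 3·221 = -280
Comparing — Policy A: B=-1258, Policy B: B=-280. Lowest is -1258 (Policy A).

-1258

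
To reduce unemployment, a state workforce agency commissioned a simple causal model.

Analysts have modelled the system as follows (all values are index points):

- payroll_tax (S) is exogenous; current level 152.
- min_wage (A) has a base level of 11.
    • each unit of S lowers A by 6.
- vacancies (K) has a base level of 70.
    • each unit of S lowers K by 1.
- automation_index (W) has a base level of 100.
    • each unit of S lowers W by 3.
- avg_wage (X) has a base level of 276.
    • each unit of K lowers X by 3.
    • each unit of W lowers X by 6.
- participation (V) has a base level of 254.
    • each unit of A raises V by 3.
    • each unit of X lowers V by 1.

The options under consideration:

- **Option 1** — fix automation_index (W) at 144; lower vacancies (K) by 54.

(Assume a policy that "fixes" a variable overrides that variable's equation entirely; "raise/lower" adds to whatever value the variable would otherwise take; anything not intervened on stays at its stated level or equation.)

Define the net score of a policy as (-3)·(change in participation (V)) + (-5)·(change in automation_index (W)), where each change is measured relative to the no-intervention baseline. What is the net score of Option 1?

-11014

Baseline:
  S = 152
  A = 11 − 6·152 = -901
  K = 70 − 152 = -82
  W = 100 − 3·152 = -356
  X = 276 − 3·(-82) − 6·(-356) = 2658
  V = 254 + 3·(-901) − 2658 = -5107
Option 1 (W := 144, K − 54):
  S = 152
  A = 11 − 6·152 = -901
  K = 70 − 152 (−54 from intervention) = -136
  W = 144
  X = 276 − 3·(-136) − 6·144 = -180
  V = 254 + 3·(-901) − (-180) = -2269
ΔV = -2269 − (-5107) = 2838; ΔW = 144 − (-356) = 500
Score = (-3)·2838 + (-5)·500 = -11014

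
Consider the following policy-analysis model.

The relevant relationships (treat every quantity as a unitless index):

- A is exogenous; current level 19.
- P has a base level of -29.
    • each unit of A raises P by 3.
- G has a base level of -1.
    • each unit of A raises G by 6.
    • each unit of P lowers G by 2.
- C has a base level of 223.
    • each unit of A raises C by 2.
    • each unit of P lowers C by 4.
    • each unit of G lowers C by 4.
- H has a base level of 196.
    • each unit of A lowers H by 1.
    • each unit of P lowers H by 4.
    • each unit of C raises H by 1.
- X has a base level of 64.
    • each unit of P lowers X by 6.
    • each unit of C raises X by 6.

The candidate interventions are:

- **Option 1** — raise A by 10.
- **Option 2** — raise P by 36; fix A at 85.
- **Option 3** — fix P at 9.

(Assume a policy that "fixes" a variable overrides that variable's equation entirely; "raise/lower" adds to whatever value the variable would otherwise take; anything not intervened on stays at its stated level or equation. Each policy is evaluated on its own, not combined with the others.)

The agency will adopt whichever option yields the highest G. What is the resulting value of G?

95

Option 1 (A + 10):
  A = 19 + 10 = 29
  P = -29 + 3·29 = 58
  G = -1 + 6·29 − 2·58 = 57
Option 2 (P + 36, A := 85):
  A = 85
  P = -29 + 3·85 (+36 from intervention) = 262
  G = -1 + 6·85 − 2·262 = -15
Option 3 (P := 9):
  A = 19
  P = 9
  G = -1 + 6·19 − 2·9 = 95
Comparing — Option 1: G=57, Option 2: G=-15, Option 3: G=95. Highest is 95 (Option 3).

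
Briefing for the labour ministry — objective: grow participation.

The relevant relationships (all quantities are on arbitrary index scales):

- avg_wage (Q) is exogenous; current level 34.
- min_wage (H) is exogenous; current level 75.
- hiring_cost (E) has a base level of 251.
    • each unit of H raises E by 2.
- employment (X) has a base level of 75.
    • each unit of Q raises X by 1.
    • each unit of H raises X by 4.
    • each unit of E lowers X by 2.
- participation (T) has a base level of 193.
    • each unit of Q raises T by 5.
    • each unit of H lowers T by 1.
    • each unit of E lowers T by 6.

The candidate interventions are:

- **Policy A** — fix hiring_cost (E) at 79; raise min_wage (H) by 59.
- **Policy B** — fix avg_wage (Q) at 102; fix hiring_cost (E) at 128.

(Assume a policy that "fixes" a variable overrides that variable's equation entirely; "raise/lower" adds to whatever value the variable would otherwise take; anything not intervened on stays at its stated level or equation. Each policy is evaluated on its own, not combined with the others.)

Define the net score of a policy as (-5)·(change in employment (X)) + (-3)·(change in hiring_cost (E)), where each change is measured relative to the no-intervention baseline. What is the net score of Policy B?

Baseline:
  Q = 34
  H = 75
  E = 251 + 2·75 = 401
  X = 75 + 34 + 4·75 − 2·401 = -393
Policy B (Q := 102, E := 128):
  Q = 102
  H = 75
  E = 128
  X = 75 + 102 + 4·75 − 2·128 = 221
ΔX = 221 − (-393) = 614; ΔE = 128 − 401 = -273
Score = (-5)·614 + (-3)·(-273) = -2251

-2251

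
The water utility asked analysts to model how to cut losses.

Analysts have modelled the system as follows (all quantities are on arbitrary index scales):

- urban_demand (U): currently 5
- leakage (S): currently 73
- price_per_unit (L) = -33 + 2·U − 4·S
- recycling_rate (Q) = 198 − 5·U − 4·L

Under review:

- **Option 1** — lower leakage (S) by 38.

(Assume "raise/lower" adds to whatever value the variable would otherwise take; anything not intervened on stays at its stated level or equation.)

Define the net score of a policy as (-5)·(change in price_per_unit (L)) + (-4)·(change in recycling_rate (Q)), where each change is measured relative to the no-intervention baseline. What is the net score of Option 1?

Baseline:
  U = 5
  S = 73
  L = -33 + 2·5 − 4·73 = -315
  Q = 198 − 5·5 − 4·(-315) = 1433
Option 1 (S − 38):
  U = 5
  S = 73 − 38 = 35
  L = -33 + 2·5 − 4·35 = -163
  Q = 198 − 5·5 − 4·(-163) = 825
ΔL = -163 − (-315) = 152; ΔQ = 825 − 1433 = -608
Score = (-5)·152 + (-4)·(-608) = 1672

1672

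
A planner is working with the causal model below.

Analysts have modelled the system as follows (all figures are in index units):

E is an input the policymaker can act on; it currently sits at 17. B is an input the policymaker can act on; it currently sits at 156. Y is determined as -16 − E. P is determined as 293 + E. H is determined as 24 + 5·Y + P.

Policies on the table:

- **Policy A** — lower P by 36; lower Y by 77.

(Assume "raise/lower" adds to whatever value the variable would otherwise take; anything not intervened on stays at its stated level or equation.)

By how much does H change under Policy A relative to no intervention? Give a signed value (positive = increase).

Baseline:
  E = 17
  Y = -16 − 17 = -33
  P = 293 + 17 = 310
  H = 24 + 5·(-33) + 310 = 169
Policy A (P − 36, Y − 77):
  E = 17
  Y = -16 − 17 (−77 from intervention) = -110
  P = 293 + 17 (−36 from intervention) = 274
  H = 24 + 5·(-110) + 274 = -252
Change in H: -252 − 169 = -421

-421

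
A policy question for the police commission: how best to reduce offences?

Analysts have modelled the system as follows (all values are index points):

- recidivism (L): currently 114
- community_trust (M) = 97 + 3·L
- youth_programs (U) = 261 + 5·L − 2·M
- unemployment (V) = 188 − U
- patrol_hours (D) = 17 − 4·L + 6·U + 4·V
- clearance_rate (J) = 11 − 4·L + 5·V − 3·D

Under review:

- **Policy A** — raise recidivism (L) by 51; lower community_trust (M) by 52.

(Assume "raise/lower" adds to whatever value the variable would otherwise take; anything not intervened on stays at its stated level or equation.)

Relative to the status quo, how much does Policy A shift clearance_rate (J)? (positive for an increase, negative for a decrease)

Baseline:
  L = 114
  M = 97 + 3·114 = 439
  U = 261 + 5·114 − 2·439 = -47
  V = 188 − (-47) = 235
  D = 17 − 4·114 + 6·(-47) + 4·235 = 219
  J = 11 − 4·114 + 5·235 − 3·219 = 73
Policy A (L + 51, M − 52):
  L = 114 + 51 = 165
  M = 97 + 3·165 (−52 from intervention) = 540
  U = 261 + 5·165 − 2·540 = 6
  V = 188 − 6 = 182
  D = 17 − 4·165 + 6·6 + 4·182 = 121
  J = 11 − 4·165 + 5·182 − 3·121 = -102
Change in J: -102 − 73 = -175

-175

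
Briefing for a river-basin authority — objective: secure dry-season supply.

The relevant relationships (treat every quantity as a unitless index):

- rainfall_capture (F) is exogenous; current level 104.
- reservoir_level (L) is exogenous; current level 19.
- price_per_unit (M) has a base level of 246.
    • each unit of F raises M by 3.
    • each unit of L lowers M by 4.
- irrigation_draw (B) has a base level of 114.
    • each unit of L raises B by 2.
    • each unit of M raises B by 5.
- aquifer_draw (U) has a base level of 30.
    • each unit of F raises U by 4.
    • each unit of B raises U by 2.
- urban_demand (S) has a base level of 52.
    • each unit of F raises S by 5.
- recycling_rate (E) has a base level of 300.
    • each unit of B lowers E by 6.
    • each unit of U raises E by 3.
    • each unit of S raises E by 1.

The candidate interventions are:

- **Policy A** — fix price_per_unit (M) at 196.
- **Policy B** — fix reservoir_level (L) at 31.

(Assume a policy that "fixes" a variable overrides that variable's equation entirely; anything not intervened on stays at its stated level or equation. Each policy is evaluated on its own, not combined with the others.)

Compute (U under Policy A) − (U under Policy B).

Policy A (M := 196):
  F = 104
  L = 19
  M = 196
  B = 114 + 2·19 + 5·196 = 1132
  U = 30 + 4·104 + 2·1132 = 2710
Policy B (L := 31):
  F = 104
  L = 31
  M = 246 + 3·104 − 4·31 = 434
  B = 114 + 2·31 + 5·434 = 2346
  U = 30 + 4·104 + 2·2346 = 5138
U: 2710 − 5138 = -2428

-2428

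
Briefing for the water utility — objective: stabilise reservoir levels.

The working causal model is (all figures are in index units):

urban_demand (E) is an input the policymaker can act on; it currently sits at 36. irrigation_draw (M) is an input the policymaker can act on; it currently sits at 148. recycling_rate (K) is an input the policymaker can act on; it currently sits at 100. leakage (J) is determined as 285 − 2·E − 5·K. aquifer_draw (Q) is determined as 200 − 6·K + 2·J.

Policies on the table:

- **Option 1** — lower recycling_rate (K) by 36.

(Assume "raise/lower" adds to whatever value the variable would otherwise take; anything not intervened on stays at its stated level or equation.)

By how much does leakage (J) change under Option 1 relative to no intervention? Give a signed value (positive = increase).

Baseline:
  E = 36
  K = 100
  J = 285 − 2·36 − 5·100 = -287
Option 1 (K − 36):
  E = 36
  K = 100 − 36 = 64
  J = 285 − 2·36 − 5·64 = -107
Change in J: -107 − (-287) = 180

180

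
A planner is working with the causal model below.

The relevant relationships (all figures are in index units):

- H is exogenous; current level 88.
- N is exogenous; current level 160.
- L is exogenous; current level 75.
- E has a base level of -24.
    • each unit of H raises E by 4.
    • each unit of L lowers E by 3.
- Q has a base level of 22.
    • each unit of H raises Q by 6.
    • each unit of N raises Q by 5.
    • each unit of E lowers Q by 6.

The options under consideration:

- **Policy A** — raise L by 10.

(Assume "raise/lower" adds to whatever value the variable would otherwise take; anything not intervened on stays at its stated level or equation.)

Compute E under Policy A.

Policy A (L + 10):
  H = 88
  L = 75 + 10 = 85
  E = -24 + 4·88 − 3·85 = 73

73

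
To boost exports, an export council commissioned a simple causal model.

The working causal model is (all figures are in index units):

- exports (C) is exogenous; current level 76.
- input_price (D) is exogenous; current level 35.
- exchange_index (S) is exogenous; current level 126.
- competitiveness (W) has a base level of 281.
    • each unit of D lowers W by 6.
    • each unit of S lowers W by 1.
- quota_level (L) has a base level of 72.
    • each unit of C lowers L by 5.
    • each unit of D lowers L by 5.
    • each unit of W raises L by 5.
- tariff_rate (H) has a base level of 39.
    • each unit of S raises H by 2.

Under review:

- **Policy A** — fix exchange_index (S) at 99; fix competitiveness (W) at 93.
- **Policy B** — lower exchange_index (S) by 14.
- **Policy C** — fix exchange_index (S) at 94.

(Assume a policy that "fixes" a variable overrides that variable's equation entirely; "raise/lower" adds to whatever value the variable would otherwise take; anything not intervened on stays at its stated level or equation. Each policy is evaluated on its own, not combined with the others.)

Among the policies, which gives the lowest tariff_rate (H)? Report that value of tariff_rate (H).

227

Policy A (S := 99, W := 93):
  S = 99
  H = 39 + 2·99 = 237
Policy B (S − 14):
  S = 126 − 14 = 112
  H = 39 + 2·112 = 263
Policy C (S := 94):
  S = 94
  H = 39 + 2·94 = 227
Comparing — Policy A: H=237, Policy B: H=263, Policy C: H=227. Lowest is 227 (Policy C).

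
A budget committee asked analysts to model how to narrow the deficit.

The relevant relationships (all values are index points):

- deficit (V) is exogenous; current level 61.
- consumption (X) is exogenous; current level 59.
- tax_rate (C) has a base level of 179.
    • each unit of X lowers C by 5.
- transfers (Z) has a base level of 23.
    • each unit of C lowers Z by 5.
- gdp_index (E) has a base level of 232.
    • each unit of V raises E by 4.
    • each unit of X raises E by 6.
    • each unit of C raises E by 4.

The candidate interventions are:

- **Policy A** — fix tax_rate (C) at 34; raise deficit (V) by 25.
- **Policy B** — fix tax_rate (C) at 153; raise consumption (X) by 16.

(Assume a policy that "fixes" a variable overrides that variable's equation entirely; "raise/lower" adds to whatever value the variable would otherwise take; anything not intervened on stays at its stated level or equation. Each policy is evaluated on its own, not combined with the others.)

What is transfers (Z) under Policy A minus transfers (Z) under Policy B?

Policy A (C := 34, V + 25):
  X = 59
  C = 34
  Z = 23 − 5·34 = -147
Policy B (C := 153, X + 16):
  X = 59 + 16 = 75
  C = 153
  Z = 23 − 5·153 = -742
Z: -147 − (-742) = 595

595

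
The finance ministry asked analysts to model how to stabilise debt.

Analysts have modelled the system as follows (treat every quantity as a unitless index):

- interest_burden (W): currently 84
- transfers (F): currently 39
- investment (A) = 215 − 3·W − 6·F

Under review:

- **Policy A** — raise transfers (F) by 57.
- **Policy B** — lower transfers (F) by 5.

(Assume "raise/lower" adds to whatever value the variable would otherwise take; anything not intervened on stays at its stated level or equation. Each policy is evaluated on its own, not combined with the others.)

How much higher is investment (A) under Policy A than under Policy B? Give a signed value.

Policy A (F + 57):
  W = 84
  F = 39 + 57 = 96
  A = 215 − 3·84 − 6·96 = -613
Policy B (F − 5):
  W = 84
  F = 39 − 5 = 34
  A = 215 − 3·84 − 6·34 = -241
A: -613 − (-241) = -372

-372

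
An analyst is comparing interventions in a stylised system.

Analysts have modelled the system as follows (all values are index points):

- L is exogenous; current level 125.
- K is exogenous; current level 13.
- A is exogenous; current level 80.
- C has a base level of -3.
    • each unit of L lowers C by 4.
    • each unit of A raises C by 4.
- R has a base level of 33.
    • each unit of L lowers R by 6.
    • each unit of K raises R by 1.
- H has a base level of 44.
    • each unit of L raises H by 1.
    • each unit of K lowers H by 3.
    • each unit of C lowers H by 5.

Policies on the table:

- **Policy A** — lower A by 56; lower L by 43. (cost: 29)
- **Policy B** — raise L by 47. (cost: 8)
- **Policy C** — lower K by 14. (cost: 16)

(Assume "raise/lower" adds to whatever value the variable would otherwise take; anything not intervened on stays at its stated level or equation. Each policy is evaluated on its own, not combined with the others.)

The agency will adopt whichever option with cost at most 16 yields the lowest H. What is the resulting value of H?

Policy B (L + 47):
  L = 125 + 47 = 172
  K = 13
  A = 80
  C = -3 − 4·172 + 4·80 = -371
  H = 44 + 172 − 3·13 − 5·(-371) = 2032
Policy C (K − 14):
  L = 125
  K = 13 − 14 = -1
  A = 80
  C = -3 − 4·125 + 4·80 = -183
  H = 44 + 125 − 3·(-1) − 5·(-183) = 1087
Comparing — Policy B: H=2032, Policy C: H=1087. Lowest is 1087 (Policy C).

1087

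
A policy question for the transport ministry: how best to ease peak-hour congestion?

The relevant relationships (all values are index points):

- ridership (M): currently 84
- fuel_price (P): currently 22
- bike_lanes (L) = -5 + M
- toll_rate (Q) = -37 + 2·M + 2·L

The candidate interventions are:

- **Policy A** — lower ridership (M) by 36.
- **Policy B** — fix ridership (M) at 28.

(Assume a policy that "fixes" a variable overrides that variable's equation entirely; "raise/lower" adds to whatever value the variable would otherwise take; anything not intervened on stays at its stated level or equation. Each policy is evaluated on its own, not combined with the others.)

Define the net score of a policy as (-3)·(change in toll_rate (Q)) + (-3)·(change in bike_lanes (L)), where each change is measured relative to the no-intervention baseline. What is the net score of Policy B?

Baseline:
  M = 84
  L = -5 + 84 = 79
  Q = -37 + 2·84 + 2·79 = 289
Policy B (M := 28):
  M = 28
  L = -5 + 28 = 23
  Q = -37 + 2·28 + 2·23 = 65
ΔQ = 65 − 289 = -224; ΔL = 23 − 79 = -56
Score = (-3)·(-224) + (-3)·(-56) = 840

840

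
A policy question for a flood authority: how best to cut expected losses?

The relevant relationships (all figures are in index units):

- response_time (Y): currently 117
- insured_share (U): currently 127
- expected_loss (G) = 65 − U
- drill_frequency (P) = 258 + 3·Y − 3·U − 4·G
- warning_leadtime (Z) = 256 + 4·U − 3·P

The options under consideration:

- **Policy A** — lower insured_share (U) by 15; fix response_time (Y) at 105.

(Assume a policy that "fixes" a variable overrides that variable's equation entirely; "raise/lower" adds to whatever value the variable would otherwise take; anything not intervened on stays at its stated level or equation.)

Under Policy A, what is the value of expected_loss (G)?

-47

Policy A (U − 15, Y := 105):
  U = 127 − 15 = 112
  G = 65 − 112 = -47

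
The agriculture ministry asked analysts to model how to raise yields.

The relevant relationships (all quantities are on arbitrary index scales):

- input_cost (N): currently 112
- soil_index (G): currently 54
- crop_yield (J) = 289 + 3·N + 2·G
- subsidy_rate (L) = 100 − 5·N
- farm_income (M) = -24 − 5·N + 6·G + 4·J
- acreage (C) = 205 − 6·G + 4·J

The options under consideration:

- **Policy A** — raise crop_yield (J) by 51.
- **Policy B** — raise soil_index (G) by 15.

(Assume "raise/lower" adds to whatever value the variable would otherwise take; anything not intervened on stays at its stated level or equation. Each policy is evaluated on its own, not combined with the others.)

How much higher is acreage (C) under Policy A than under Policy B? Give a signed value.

174

Policy A (J + 51):
  N = 112
  G = 54
  J = 289 + 3·112 + 2·54 (+51 from intervention) = 784
  C = 205 − 6·54 + 4·784 = 3017
Policy B (G + 15):
  N = 112
  G = 54 + 15 = 69
  J = 289 + 3·112 + 2·69 = 763
  C = 205 − 6·69 + 4·763 = 2843
C: 3017 − 2843 = 174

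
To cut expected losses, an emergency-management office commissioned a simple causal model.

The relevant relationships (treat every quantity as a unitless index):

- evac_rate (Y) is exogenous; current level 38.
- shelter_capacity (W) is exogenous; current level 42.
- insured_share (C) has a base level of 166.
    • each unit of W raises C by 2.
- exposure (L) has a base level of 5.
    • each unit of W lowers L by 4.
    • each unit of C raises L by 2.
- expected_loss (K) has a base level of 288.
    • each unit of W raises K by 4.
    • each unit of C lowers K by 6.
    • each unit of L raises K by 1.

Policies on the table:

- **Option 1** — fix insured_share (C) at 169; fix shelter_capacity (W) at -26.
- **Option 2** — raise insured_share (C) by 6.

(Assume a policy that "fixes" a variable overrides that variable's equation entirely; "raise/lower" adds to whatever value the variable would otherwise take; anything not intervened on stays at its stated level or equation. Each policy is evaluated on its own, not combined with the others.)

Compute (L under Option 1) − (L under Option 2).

98

Option 1 (C := 169, W := -26):
  W = -26
  C = 169
  L = 5 − 4·(-26) + 2·169 = 447
Option 2 (C + 6):
  W = 42
  C = 166 + 2·42 (+6 from intervention) = 256
  L = 5 − 4·42 + 2·256 = 349
L: 447 − 349 = 98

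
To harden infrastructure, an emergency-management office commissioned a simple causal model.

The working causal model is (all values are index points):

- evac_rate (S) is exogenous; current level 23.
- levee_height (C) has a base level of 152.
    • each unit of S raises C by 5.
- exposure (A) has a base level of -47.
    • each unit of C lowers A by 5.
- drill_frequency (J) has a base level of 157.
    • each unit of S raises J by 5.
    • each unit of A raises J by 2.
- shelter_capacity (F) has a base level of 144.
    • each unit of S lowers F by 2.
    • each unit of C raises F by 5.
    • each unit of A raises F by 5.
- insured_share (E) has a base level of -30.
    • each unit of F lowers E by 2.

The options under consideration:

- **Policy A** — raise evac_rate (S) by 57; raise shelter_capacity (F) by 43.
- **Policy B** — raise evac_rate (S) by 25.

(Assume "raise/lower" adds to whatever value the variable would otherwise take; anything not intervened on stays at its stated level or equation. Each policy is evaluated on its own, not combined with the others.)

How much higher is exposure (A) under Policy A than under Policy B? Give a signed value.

Policy A (S + 57, F + 43):
  S = 23 + 57 = 80
  C = 152 + 5·80 = 552
  A = -47 − 5·552 = -2807
Policy B (S + 25):
  S = 23 + 25 = 48
  C = 152 + 5·48 = 392
  A = -47 − 5·392 = -2007
A: -2807 − (-2007) = -800

-800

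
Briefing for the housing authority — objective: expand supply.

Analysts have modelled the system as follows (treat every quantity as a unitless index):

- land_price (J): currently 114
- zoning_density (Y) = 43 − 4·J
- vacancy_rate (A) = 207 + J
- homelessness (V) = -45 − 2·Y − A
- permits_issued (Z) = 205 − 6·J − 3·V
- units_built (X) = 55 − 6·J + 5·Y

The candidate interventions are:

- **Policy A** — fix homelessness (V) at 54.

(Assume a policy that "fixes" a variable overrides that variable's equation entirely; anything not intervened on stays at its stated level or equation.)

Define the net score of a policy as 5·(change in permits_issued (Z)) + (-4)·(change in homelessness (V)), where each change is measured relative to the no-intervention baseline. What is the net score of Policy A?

Baseline:
  J = 114
  Y = 43 − 4·114 = -413
  A = 207 + 114 = 321
  V = -45 − 2·(-413) − 321 = 460
  Z = 205 − 6·114 − 3·460 = -1859
Policy A (V := 54):
  J = 114
  Y = 43 − 4·114 = -413
  A = 207 + 114 = 321
  V = 54
  Z = 205 − 6·114 − 3·54 = -641
ΔZ = -641 − (-1859) = 1218; ΔV = 54 − 460 = -406
Score = 5·1218 + (-4)·(-406) = 7714

7714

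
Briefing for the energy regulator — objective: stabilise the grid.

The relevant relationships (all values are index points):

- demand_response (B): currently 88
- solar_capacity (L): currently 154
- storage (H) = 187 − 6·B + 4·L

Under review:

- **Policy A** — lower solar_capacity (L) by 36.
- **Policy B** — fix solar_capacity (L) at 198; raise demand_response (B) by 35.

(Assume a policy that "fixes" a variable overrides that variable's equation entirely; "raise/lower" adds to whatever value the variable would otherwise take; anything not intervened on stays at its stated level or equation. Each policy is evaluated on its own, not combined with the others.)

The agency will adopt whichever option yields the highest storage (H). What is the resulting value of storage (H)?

Policy A (L − 36):
  B = 88
  L = 154 − 36 = 118
  H = 187 − 6·88 + 4·118 = 131
Policy B (L := 198, B + 35):
  B = 88 + 35 = 123
  L = 198
  H = 187 − 6·123 + 4·198 = 241
Comparing — Policy A: H=131, Policy B: H=241. Highest is 241 (Policy B).

241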